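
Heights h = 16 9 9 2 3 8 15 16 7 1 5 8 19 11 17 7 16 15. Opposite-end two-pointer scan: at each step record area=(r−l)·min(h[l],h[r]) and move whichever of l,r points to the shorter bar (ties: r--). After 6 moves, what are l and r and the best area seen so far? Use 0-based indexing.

l=3, r=14, best area=256

l=0 r=17: min(16,15)*17=255 best=255 *, r--
l=0 r=16: min(16,16)*16=256 best=256 *, r--
l=0 r=15: min(16,7)*15=105 best=256, r--
l=0 r=14: min(16,17)*14=224 best=256, l++
l=1 r=14: min(9,17)*13=117 best=256, l++
l=2 r=14: min(9,17)*12=108 best=256, l++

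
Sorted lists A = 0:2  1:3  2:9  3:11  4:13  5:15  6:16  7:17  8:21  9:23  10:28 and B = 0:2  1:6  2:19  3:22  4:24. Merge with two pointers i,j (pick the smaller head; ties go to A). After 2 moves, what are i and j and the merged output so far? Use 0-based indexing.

i=1, j=1, merged so far=[2, 2]

i=0 j=0: A[i]=2<=B[j]=2 take 2, i++
i=1 j=0: A[i]=3>B[j]=2 take 2, j++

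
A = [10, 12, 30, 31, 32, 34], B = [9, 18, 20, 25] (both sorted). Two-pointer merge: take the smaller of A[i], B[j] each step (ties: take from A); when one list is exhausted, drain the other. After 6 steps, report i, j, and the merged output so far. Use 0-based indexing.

i=2, j=4, merged so far=[9, 10, 12, 18, 20, 25]

i=0 j=0: A[i]=10>B[j]=9 take 9, j++
i=0 j=1: A[i]=10<=B[j]=18 take 10, i++
i=1 j=1: A[i]=12<=B[j]=18 take 12, i++
i=2 j=1: A[i]=30>B[j]=18 take 18, j++
i=2 j=2: A[i]=30>B[j]=20 take 20, j++
i=2 j=3: A[i]=30>B[j]=25 take 25, j++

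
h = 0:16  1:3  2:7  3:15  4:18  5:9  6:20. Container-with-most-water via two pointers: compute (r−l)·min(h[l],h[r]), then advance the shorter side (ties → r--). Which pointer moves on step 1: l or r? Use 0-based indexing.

l=0 r=6: min(16,20)*6=96 best=96 *, l++

l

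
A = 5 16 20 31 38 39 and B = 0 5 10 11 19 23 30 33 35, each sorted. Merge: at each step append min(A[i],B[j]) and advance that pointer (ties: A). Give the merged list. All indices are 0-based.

[i=0,j=0] A[i]=5>B[j]=0 take 0 → j++
[i=0,j=1] A[i]=5<=B[j]=5 take 5 → i++
[i=1,j=1] A[i]=16>B[j]=5 take 5 → j++
[i=1,j=2] A[i]=16>B[j]=10 take 10 → j++
[i=1,j=3] A[i]=16>B[j]=11 take 11 → j++
[i=1,j=4] A[i]=16<=B[j]=19 take 16 → i++
[i=2,j=4] A[i]=20>B[j]=19 take 19 → j++
[i=2,j=5] A[i]=20<=B[j]=23 take 20 → i++
[i=3,j=5] A[i]=31>B[j]=23 take 23 → j++
[i=3,j=6] A[i]=31>B[j]=30 take 30 → j++
[i=3,j=7] A[i]=31<=B[j]=33 take 31 → i++
[i=4,j=7] A[i]=38>B[j]=33 take 33 → j++
[i=4,j=8] A[i]=38>B[j]=35 take 35 → j++
[i=4,j=9] B done, take A[i]=38 → i++
[i=5,j=9] B done, take A[i]=39 → i++

[0, 5, 5, 10, 11, 16, 19, 20, 23, 30, 31, 33, 35, 38, 39]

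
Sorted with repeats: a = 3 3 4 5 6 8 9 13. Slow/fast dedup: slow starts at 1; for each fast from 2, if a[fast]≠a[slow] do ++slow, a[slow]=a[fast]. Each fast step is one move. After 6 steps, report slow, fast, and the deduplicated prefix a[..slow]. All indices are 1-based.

slow=6, fast=8, prefix=[3, 4, 5, 6, 8, 9]

slow=1 fast=2: a[fast]=3=a[slow] dup, fast++
slow=1 fast=3: a[fast]=4≠a[slow]=3 write a[2]=4, slow++,fast++
slow=2 fast=4: a[fast]=5≠a[slow]=4 write a[3]=5, slow++,fast++
slow=3 fast=5: a[fast]=6≠a[slow]=5 write a[4]=6, slow++,fast++
slow=4 fast=6: a[fast]=8≠a[slow]=6 write a[5]=8, slow++,fast++
slow=5 fast=7: a[fast]=9≠a[slow]=8 write a[6]=9, slow++,fast++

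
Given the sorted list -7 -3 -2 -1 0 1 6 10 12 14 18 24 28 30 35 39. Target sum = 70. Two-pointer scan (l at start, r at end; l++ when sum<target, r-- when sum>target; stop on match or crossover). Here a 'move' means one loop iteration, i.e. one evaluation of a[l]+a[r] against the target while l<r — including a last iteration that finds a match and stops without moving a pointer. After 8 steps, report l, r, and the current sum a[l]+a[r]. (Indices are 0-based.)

l=0 r=15: -7+39=32 <70, l++
l=1 r=15: -3+39=36 <70, l++
l=2 r=15: -2+39=37 <70, l++
l=3 r=15: -1+39=38 <70, l++
l=4 r=15: 0+39=39 <70, l++
l=5 r=15: 1+39=40 <70, l++
l=6 r=15: 6+39=45 <70, l++
l=7 r=15: 10+39=49 <70, l++

l=8, r=15, sum=51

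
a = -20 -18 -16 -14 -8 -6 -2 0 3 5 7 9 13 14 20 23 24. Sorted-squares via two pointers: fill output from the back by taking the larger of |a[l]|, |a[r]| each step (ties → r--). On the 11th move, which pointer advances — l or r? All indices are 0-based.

l=0 r=16: |-20|<=|24| out[16]=576, r--
l=0 r=15: |-20|<=|23| out[15]=529, r--
l=0 r=14: |-20|<=|20| out[14]=400, r--
l=0 r=13: |-20|>|14| out[13]=400, l++
l=1 r=13: |-18|>|14| out[12]=324, l++
l=2 r=13: |-16|>|14| out[11]=256, l++
l=3 r=13: |-14|<=|14| out[10]=196, r--
l=3 r=12: |-14|>|13| out[9]=196, l++
l=4 r=12: |-8|<=|13| out[8]=169, r--
l=4 r=11: |-8|<=|9| out[7]=81, r--
l=4 r=10: |-8|>|7| out[6]=64, l++

l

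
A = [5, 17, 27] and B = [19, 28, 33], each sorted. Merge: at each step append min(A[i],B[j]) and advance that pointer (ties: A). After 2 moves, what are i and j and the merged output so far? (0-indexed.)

i=0 j=0: A[i]=5<=B[j]=19 take 5, i++
i=1 j=0: A[i]=17<=B[j]=19 take 17, i++

i=2, j=0, merged so far=[5, 17]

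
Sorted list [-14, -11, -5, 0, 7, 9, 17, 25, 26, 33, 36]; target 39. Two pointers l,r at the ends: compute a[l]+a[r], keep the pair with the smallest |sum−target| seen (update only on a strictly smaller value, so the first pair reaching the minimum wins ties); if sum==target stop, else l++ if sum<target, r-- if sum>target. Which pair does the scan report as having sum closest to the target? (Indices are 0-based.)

[0,10] -14+36=22 d=17 * → l++
[1,10] -11+36=25 d=14 * → l++
[2,10] -5+36=31 d=8 * → l++
[3,10] 0+36=36 d=3 * → l++
[4,10] 7+36=43 d=4 → r--
[4,9] 7+33=40 d=1 * → r--
[4,8] 7+26=33 d=6 → l++
[5,8] 9+26=35 d=4 → l++
[6,8] 17+26=43 d=4 → r--
[6,7] 17+25=42 d=3 → r--

pair (7, 33) with sum 40 (|Δ|=1)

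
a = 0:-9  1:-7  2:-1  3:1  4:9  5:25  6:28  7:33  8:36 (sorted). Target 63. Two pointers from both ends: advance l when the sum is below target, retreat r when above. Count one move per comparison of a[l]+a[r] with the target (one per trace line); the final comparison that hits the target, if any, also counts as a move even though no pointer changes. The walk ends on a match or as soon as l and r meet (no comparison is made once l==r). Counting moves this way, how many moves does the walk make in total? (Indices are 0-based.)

[0,8] -9+36=27 <63 → l++
[1,8] -7+36=29 <63 → l++
[2,8] -1+36=35 <63 → l++
[3,8] 1+36=37 <63 → l++
[4,8] 9+36=45 <63 → l++
[5,8] 25+36=61 <63 → l++
[6,8] 28+36=64 >63 → r--
[6,7] 28+33=61 <63 → l++

8 moves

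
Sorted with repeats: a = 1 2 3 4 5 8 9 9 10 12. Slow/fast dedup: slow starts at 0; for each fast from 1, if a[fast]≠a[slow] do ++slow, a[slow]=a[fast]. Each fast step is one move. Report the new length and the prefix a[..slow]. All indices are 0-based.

length 9; prefix = [1, 2, 3, 4, 5, 8, 9, 10, 12]

slow=0 fast=1: a[fast]=2≠a[slow]=1 write a[1]=2, slow++,fast++
slow=1 fast=2: a[fast]=3≠a[slow]=2 write a[2]=3, slow++,fast++
slow=2 fast=3: a[fast]=4≠a[slow]=3 write a[3]=4, slow++,fast++
slow=3 fast=4: a[fast]=5≠a[slow]=4 write a[4]=5, slow++,fast++
slow=4 fast=5: a[fast]=8≠a[slow]=5 write a[5]=8, slow++,fast++
slow=5 fast=6: a[fast]=9≠a[slow]=8 write a[6]=9, slow++,fast++
slow=6 fast=7: a[fast]=9=a[slow] dup, fast++
slow=6 fast=8: a[fast]=10≠a[slow]=9 write a[7]=10, slow++,fast++
slow=7 fast=9: a[fast]=12≠a[slow]=10 write a[8]=12, slow++,fast++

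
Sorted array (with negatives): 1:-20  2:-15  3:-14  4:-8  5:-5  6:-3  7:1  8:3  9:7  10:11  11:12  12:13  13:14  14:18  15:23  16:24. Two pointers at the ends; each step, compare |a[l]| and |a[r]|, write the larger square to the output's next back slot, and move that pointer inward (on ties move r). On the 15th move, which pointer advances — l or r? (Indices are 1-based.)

l

[1,16] |-20|<=|24| out[16]=576 → r--
[1,15] |-20|<=|23| out[15]=529 → r--
[1,14] |-20|>|18| out[14]=400 → l++
[2,14] |-15|<=|18| out[13]=324 → r--
[2,13] |-15|>|14| out[12]=225 → l++
[3,13] |-14|<=|14| out[11]=196 → r--
[3,12] |-14|>|13| out[10]=196 → l++
[4,12] |-8|<=|13| out[9]=169 → r--
[4,11] |-8|<=|12| out[8]=144 → r--
[4,10] |-8|<=|11| out[7]=121 → r--
[4,9] |-8|>|7| out[6]=64 → l++
[5,9] |-5|<=|7| out[5]=49 → r--
[5,8] |-5|>|3| out[4]=25 → l++
[6,8] |-3|<=|3| out[3]=9 → r--
[6,7] |-3|>|1| out[2]=9 → l++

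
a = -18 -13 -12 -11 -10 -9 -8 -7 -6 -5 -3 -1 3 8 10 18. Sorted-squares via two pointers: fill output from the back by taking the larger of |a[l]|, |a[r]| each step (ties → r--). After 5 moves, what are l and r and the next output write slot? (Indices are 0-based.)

l=0 r=15: |-18|<=|18| out[15]=324, r--
l=0 r=14: |-18|>|10| out[14]=324, l++
l=1 r=14: |-13|>|10| out[13]=169, l++
l=2 r=14: |-12|>|10| out[12]=144, l++
l=3 r=14: |-11|>|10| out[11]=121, l++

l=4, r=14, next write slot=10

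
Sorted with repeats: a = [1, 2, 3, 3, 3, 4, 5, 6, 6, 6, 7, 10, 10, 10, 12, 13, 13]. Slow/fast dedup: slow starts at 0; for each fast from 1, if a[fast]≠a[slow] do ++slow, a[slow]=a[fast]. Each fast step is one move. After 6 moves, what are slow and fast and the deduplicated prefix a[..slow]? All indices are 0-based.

slow=0 fast=1: a[fast]=2≠a[slow]=1 write a[1]=2, slow++,fast++
slow=1 fast=2: a[fast]=3≠a[slow]=2 write a[2]=3, slow++,fast++
slow=2 fast=3: a[fast]=3=a[slow] dup, fast++
slow=2 fast=4: a[fast]=3=a[slow] dup, fast++
slow=2 fast=5: a[fast]=4≠a[slow]=3 write a[3]=4, slow++,fast++
slow=3 fast=6: a[fast]=5≠a[slow]=4 write a[4]=5, slow++,fast++

slow=4, fast=7, prefix=[1, 2, 3, 4, 5]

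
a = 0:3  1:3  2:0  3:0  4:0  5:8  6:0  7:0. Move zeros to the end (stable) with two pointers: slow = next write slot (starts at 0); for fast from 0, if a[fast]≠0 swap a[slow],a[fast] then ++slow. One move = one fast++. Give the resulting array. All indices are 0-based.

[3, 3, 8, 0, 0, 0, 0, 0]

(s=0,f=0) a[fast]=3≠0 swap→a[0]=3 → slow++,fast++
(s=1,f=1) a[fast]=3≠0 swap→a[1]=3 → slow++,fast++
(s=2,f=2) a[fast]=0 → fast++
(s=2,f=3) a[fast]=0 → fast++
(s=2,f=4) a[fast]=0 → fast++
(s=2,f=5) a[fast]=8≠0 swap→a[2]=8 → slow++,fast++
(s=3,f=6) a[fast]=0 → fast++
(s=3,f=7) a[fast]=0 → fast++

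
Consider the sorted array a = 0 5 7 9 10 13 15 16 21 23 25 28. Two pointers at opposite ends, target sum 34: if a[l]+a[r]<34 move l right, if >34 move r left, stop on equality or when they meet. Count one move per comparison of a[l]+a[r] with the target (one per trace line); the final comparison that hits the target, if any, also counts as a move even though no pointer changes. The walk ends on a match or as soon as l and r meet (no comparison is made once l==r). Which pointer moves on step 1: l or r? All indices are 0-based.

l

l=0 r=11: 0+28=28 <34, l++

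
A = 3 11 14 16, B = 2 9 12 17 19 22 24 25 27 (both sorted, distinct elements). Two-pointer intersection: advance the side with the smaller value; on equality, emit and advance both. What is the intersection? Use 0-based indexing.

i=0 j=0: 3>2, j++
i=0 j=1: 3<9, i++
i=1 j=1: 11>9, j++
i=1 j=2: 11<12, i++
i=2 j=2: 14>12, j++
i=2 j=3: 14<17, i++
i=3 j=3: 16<17, i++

intersection = []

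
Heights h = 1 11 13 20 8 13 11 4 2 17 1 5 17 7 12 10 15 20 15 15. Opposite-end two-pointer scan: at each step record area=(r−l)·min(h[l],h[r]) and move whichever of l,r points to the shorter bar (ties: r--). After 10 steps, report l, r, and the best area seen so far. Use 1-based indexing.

l=4, r=13, best area=280

[1,20] min(1,15)*19=19 best=19 * → l++
[2,20] min(11,15)*18=198 best=198 * → l++
[3,20] min(13,15)*17=221 best=221 * → l++
[4,20] min(20,15)*16=240 best=240 * → r--
[4,19] min(20,15)*15=225 best=240 → r--
[4,18] min(20,20)*14=280 best=280 * → r--
[4,17] min(20,15)*13=195 best=280 → r--
[4,16] min(20,10)*12=120 best=280 → r--
[4,15] min(20,12)*11=132 best=280 → r--
[4,14] min(20,7)*10=70 best=280 → r--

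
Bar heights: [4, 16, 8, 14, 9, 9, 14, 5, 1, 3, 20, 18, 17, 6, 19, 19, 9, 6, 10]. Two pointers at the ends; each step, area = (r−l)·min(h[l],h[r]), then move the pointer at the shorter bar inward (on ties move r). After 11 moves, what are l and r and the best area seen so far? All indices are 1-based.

l=9, r=16, best area=224

l=1 r=19: min(4,10)*18=72 best=72 *, l++
l=2 r=19: min(16,10)*17=170 best=170 *, r--
l=2 r=18: min(16,6)*16=96 best=170, r--
l=2 r=17: min(16,9)*15=135 best=170, r--
l=2 r=16: min(16,19)*14=224 best=224 *, l++
l=3 r=16: min(8,19)*13=104 best=224, l++
l=4 r=16: min(14,19)*12=168 best=224, l++
l=5 r=16: min(9,19)*11=99 best=224, l++
l=6 r=16: min(9,19)*10=90 best=224, l++
l=7 r=16: min(14,19)*9=126 best=224, l++
l=8 r=16: min(5,19)*8=40 best=224, l++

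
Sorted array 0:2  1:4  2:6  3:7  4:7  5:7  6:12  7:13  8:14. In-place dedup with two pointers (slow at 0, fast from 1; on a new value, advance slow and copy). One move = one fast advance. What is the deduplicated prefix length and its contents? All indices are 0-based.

length 7; prefix = [2, 4, 6, 7, 12, 13, 14]

slow=0 fast=1: a[fast]=4≠a[slow]=2 write a[1]=4, slow++,fast++
slow=1 fast=2: a[fast]=6≠a[slow]=4 write a[2]=6, slow++,fast++
slow=2 fast=3: a[fast]=7≠a[slow]=6 write a[3]=7, slow++,fast++
slow=3 fast=4: a[fast]=7=a[slow] dup, fast++
slow=3 fast=5: a[fast]=7=a[slow] dup, fast++
slow=3 fast=6: a[fast]=12≠a[slow]=7 write a[4]=12, slow++,fast++
slow=4 fast=7: a[fast]=13≠a[slow]=12 write a[5]=13, slow++,fast++
slow=5 fast=8: a[fast]=14≠a[slow]=13 write a[6]=14, slow++,fast++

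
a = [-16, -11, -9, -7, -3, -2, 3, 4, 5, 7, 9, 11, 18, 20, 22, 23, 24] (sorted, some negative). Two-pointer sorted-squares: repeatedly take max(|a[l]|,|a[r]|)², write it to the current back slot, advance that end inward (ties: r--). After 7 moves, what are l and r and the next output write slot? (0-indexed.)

[0,16] |-16|<=|24| out[16]=576 → r--
[0,15] |-16|<=|23| out[15]=529 → r--
[0,14] |-16|<=|22| out[14]=484 → r--
[0,13] |-16|<=|20| out[13]=400 → r--
[0,12] |-16|<=|18| out[12]=324 → r--
[0,11] |-16|>|11| out[11]=256 → l++
[1,11] |-11|<=|11| out[10]=121 → r--

l=1, r=10, next write slot=9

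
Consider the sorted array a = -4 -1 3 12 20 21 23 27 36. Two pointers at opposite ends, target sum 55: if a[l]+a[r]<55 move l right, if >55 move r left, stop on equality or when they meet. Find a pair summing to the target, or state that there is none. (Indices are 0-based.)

no pair

[0,8] -4+36=32 <55 → l++
[1,8] -1+36=35 <55 → l++
[2,8] 3+36=39 <55 → l++
[3,8] 12+36=48 <55 → l++
[4,8] 20+36=56 >55 → r--
[4,7] 20+27=47 <55 → l++
[5,7] 21+27=48 <55 → l++
[6,7] 23+27=50 <55 → l++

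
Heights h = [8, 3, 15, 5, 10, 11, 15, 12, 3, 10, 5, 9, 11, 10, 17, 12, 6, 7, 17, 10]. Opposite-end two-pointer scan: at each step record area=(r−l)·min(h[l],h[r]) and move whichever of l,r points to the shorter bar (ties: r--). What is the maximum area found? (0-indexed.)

l=0 r=19: min(8,10)*19=152 best=152 *, l++
l=1 r=19: min(3,10)*18=54 best=152, l++
l=2 r=19: min(15,10)*17=170 best=170 *, r--
l=2 r=18: min(15,17)*16=240 best=240 *, l++
l=3 r=18: min(5,17)*15=75 best=240, l++
l=4 r=18: min(10,17)*14=140 best=240, l++
l=5 r=18: min(11,17)*13=143 best=240, l++
l=6 r=18: min(15,17)*12=180 best=240, l++
l=7 r=18: min(12,17)*11=132 best=240, l++
l=8 r=18: min(3,17)*10=30 best=240, l++
l=9 r=18: min(10,17)*9=90 best=240, l++
l=10 r=18: min(5,17)*8=40 best=240, l++
l=11 r=18: min(9,17)*7=63 best=240, l++
l=12 r=18: min(11,17)*6=66 best=240, l++
l=13 r=18: min(10,17)*5=50 best=240, l++
l=14 r=18: min(17,17)*4=68 best=240, r--
l=14 r=17: min(17,7)*3=21 best=240, r--
l=14 r=16: min(17,6)*2=12 best=240, r--
l=14 r=15: min(17,12)*1=12 best=240, r--

max area = 240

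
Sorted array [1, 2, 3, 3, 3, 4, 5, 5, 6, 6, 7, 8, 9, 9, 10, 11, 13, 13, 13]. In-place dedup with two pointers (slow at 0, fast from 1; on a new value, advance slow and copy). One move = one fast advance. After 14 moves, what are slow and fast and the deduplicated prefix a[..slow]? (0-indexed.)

slow=0 fast=1: a[fast]=2≠a[slow]=1 write a[1]=2, slow++,fast++
slow=1 fast=2: a[fast]=3≠a[slow]=2 write a[2]=3, slow++,fast++
slow=2 fast=3: a[fast]=3=a[slow] dup, fast++
slow=2 fast=4: a[fast]=3=a[slow] dup, fast++
slow=2 fast=5: a[fast]=4≠a[slow]=3 write a[3]=4, slow++,fast++
slow=3 fast=6: a[fast]=5≠a[slow]=4 write a[4]=5, slow++,fast++
slow=4 fast=7: a[fast]=5=a[slow] dup, fast++
slow=4 fast=8: a[fast]=6≠a[slow]=5 write a[5]=6, slow++,fast++
slow=5 fast=9: a[fast]=6=a[slow] dup, fast++
slow=5 fast=10: a[fast]=7≠a[slow]=6 write a[6]=7, slow++,fast++
slow=6 fast=11: a[fast]=8≠a[slow]=7 write a[7]=8, slow++,fast++
slow=7 fast=12: a[fast]=9≠a[slow]=8 write a[8]=9, slow++,fast++
slow=8 fast=13: a[fast]=9=a[slow] dup, fast++
slow=8 fast=14: a[fast]=10≠a[slow]=9 write a[9]=10, slow++,fast++

slow=9, fast=15, prefix=[1, 2, 3, 4, 5, 6, 7, 8, 9, 10]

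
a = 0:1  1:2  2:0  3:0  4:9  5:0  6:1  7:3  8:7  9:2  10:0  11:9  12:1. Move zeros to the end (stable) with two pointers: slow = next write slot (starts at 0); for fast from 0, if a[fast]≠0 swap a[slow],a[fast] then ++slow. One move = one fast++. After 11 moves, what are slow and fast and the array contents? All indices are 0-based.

slow=0 fast=0: a[fast]=1≠0 swap→a[0]=1, slow++,fast++
slow=1 fast=1: a[fast]=2≠0 swap→a[1]=2, slow++,fast++
slow=2 fast=2: a[fast]=0, fast++
slow=2 fast=3: a[fast]=0, fast++
slow=2 fast=4: a[fast]=9≠0 swap→a[2]=9, slow++,fast++
slow=3 fast=5: a[fast]=0, fast++
slow=3 fast=6: a[fast]=1≠0 swap→a[3]=1, slow++,fast++
slow=4 fast=7: a[fast]=3≠0 swap→a[4]=3, slow++,fast++
slow=5 fast=8: a[fast]=7≠0 swap→a[5]=7, slow++,fast++
slow=6 fast=9: a[fast]=2≠0 swap→a[6]=2, slow++,fast++
slow=7 fast=10: a[fast]=0, fast++

slow=7, fast=11, a=[1, 2, 9, 1, 3, 7, 2, 0, 0, 0, 0, 9, 1]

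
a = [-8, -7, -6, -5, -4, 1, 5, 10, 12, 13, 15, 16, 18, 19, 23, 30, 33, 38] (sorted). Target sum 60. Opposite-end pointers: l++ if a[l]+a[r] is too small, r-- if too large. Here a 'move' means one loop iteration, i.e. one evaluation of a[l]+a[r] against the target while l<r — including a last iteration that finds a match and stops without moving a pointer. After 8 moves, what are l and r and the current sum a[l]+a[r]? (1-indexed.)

[1,18] -8+38=30 <60 → l++
[2,18] -7+38=31 <60 → l++
[3,18] -6+38=32 <60 → l++
[4,18] -5+38=33 <60 → l++
[5,18] -4+38=34 <60 → l++
[6,18] 1+38=39 <60 → l++
[7,18] 5+38=43 <60 → l++
[8,18] 10+38=48 <60 → l++

l=9, r=18, sum=50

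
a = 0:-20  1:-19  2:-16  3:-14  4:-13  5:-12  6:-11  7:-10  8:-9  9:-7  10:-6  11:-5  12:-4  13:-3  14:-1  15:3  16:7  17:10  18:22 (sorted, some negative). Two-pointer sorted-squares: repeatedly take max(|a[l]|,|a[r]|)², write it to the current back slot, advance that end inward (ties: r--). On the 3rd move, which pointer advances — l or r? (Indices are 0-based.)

l

l=0 r=18: |-20|<=|22| out[18]=484, r--
l=0 r=17: |-20|>|10| out[17]=400, l++
l=1 r=17: |-19|>|10| out[16]=361, l++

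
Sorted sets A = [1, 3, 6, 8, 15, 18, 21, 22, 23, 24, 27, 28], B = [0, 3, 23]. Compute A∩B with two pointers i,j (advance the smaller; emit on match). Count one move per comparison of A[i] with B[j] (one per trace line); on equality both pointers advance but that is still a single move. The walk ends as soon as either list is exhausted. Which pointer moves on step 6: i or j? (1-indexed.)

[i=1,j=1] 1>0 → j++
[i=1,j=2] 1<3 → i++
[i=2,j=2] 3==3 emit → i++,j++
[i=3,j=3] 6<23 → i++
[i=4,j=3] 8<23 → i++
[i=5,j=3] 15<23 → i++

i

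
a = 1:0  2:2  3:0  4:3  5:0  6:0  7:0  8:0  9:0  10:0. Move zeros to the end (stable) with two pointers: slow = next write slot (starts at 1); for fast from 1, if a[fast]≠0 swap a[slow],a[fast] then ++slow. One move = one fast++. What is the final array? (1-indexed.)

[2, 3, 0, 0, 0, 0, 0, 0, 0, 0]

(s=1,f=1) a[fast]=0 → fast++
(s=1,f=2) a[fast]=2≠0 swap→a[1]=2 → slow++,fast++
(s=2,f=3) a[fast]=0 → fast++
(s=2,f=4) a[fast]=3≠0 swap→a[2]=3 → slow++,fast++
(s=3,f=5) a[fast]=0 → fast++
(s=3,f=6) a[fast]=0 → fast++
(s=3,f=7) a[fast]=0 → fast++
(s=3,f=8) a[fast]=0 → fast++
(s=3,f=9) a[fast]=0 → fast++
(s=3,f=10) a[fast]=0 → fast++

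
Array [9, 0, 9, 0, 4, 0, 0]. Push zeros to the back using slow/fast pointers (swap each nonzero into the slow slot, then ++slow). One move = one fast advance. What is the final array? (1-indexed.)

slow=1 fast=1: a[fast]=9≠0 swap→a[1]=9, slow++,fast++
slow=2 fast=2: a[fast]=0, fast++
slow=2 fast=3: a[fast]=9≠0 swap→a[2]=9, slow++,fast++
slow=3 fast=4: a[fast]=0, fast++
slow=3 fast=5: a[fast]=4≠0 swap→a[3]=4, slow++,fast++
slow=4 fast=6: a[fast]=0, fast++
slow=4 fast=7: a[fast]=0, fast++

[9, 9, 4, 0, 0, 0, 0]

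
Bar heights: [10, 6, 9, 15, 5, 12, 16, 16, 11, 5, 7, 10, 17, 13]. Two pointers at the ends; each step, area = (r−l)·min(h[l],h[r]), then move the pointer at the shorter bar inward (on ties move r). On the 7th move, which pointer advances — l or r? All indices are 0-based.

l

[0,13] min(10,13)*13=130 best=130 * → l++
[1,13] min(6,13)*12=72 best=130 → l++
[2,13] min(9,13)*11=99 best=130 → l++
[3,13] min(15,13)*10=130 best=130 → r--
[3,12] min(15,17)*9=135 best=135 * → l++
[4,12] min(5,17)*8=40 best=135 → l++
[5,12] min(12,17)*7=84 best=135 → l++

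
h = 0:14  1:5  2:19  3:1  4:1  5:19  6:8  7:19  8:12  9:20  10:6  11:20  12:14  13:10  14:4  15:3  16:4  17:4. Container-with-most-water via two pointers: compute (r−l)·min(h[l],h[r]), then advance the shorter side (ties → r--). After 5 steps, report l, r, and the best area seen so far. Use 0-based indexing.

l=0, r=12, best area=130

[0,17] min(14,4)*17=68 best=68 * → r--
[0,16] min(14,4)*16=64 best=68 → r--
[0,15] min(14,3)*15=45 best=68 → r--
[0,14] min(14,4)*14=56 best=68 → r--
[0,13] min(14,10)*13=130 best=130 * → r--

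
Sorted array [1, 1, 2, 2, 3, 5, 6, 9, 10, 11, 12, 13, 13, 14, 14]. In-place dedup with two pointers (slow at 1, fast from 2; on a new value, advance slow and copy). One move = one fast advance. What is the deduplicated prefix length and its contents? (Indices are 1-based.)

length 11; prefix = [1, 2, 3, 5, 6, 9, 10, 11, 12, 13, 14]

(s=1,f=2) a[fast]=1=a[slow] dup → fast++
(s=1,f=3) a[fast]=2≠a[slow]=1 write a[2]=2 → slow++,fast++
(s=2,f=4) a[fast]=2=a[slow] dup → fast++
(s=2,f=5) a[fast]=3≠a[slow]=2 write a[3]=3 → slow++,fast++
(s=3,f=6) a[fast]=5≠a[slow]=3 write a[4]=5 → slow++,fast++
(s=4,f=7) a[fast]=6≠a[slow]=5 write a[5]=6 → slow++,fast++
(s=5,f=8) a[fast]=9≠a[slow]=6 write a[6]=9 → slow++,fast++
(s=6,f=9) a[fast]=10≠a[slow]=9 write a[7]=10 → slow++,fast++
(s=7,f=10) a[fast]=11≠a[slow]=10 write a[8]=11 → slow++,fast++
(s=8,f=11) a[fast]=12≠a[slow]=11 write a[9]=12 → slow++,fast++
(s=9,f=12) a[fast]=13≠a[slow]=12 write a[10]=13 → slow++,fast++
(s=10,f=13) a[fast]=13=a[slow] dup → fast++
(s=10,f=14) a[fast]=14≠a[slow]=13 write a[11]=14 → slow++,fast++
(s=11,f=15) a[fast]=14=a[slow] dup → fast++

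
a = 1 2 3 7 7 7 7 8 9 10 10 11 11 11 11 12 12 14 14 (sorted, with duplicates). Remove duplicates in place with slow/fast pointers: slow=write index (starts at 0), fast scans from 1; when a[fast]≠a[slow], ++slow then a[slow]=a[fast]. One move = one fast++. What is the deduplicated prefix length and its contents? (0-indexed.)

(s=0,f=1) a[fast]=2≠a[slow]=1 write a[1]=2 → slow++,fast++
(s=1,f=2) a[fast]=3≠a[slow]=2 write a[2]=3 → slow++,fast++
(s=2,f=3) a[fast]=7≠a[slow]=3 write a[3]=7 → slow++,fast++
(s=3,f=4) a[fast]=7=a[slow] dup → fast++
(s=3,f=5) a[fast]=7=a[slow] dup → fast++
(s=3,f=6) a[fast]=7=a[slow] dup → fast++
(s=3,f=7) a[fast]=8≠a[slow]=7 write a[4]=8 → slow++,fast++
(s=4,f=8) a[fast]=9≠a[slow]=8 write a[5]=9 → slow++,fast++
(s=5,f=9) a[fast]=10≠a[slow]=9 write a[6]=10 → slow++,fast++
(s=6,f=10) a[fast]=10=a[slow] dup → fast++
(s=6,f=11) a[fast]=11≠a[slow]=10 write a[7]=11 → slow++,fast++
(s=7,f=12) a[fast]=11=a[slow] dup → fast++
(s=7,f=13) a[fast]=11=a[slow] dup → fast++
(s=7,f=14) a[fast]=11=a[slow] dup → fast++
(s=7,f=15) a[fast]=12≠a[slow]=11 write a[8]=12 → slow++,fast++
(s=8,f=16) a[fast]=12=a[slow] dup → fast++
(s=8,f=17) a[fast]=14≠a[slow]=12 write a[9]=14 → slow++,fast++
(s=9,f=18) a[fast]=14=a[slow] dup → fast++

length 10; prefix = [1, 2, 3, 7, 8, 9, 10, 11, 12, 14]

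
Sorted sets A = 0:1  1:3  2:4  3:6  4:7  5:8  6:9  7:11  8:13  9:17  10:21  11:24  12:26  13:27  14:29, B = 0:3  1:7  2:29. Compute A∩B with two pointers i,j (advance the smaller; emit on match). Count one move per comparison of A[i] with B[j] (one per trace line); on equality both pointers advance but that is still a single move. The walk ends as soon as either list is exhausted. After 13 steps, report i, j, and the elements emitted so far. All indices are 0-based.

i=13, j=2, emitted=[3, 7]

i=0 j=0: 1<3, i++
i=1 j=0: 3==3 emit, i++,j++
i=2 j=1: 4<7, i++
i=3 j=1: 6<7, i++
i=4 j=1: 7==7 emit, i++,j++
i=5 j=2: 8<29, i++
i=6 j=2: 9<29, i++
i=7 j=2: 11<29, i++
i=8 j=2: 13<29, i++
i=9 j=2: 17<29, i++
i=10 j=2: 21<29, i++
i=11 j=2: 24<29, i++
i=12 j=2: 26<29, i++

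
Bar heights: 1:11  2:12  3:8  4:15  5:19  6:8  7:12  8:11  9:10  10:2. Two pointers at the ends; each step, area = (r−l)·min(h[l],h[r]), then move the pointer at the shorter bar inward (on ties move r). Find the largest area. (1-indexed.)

max area = 80

[1,10] min(11,2)*9=18 best=18 * → r--
[1,9] min(11,10)*8=80 best=80 * → r--
[1,8] min(11,11)*7=77 best=80 → r--
[1,7] min(11,12)*6=66 best=80 → l++
[2,7] min(12,12)*5=60 best=80 → r--
[2,6] min(12,8)*4=32 best=80 → r--
[2,5] min(12,19)*3=36 best=80 → l++
[3,5] min(8,19)*2=16 best=80 → l++
[4,5] min(15,19)*1=15 best=80 → l++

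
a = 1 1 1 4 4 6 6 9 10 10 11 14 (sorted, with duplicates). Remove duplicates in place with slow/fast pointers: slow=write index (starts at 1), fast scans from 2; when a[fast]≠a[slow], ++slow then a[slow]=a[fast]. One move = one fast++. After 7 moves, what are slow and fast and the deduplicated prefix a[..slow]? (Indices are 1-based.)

slow=4, fast=9, prefix=[1, 4, 6, 9]

(s=1,f=2) a[fast]=1=a[slow] dup → fast++
(s=1,f=3) a[fast]=1=a[slow] dup → fast++
(s=1,f=4) a[fast]=4≠a[slow]=1 write a[2]=4 → slow++,fast++
(s=2,f=5) a[fast]=4=a[slow] dup → fast++
(s=2,f=6) a[fast]=6≠a[slow]=4 write a[3]=6 → slow++,fast++
(s=3,f=7) a[fast]=6=a[slow] dup → fast++
(s=3,f=8) a[fast]=9≠a[slow]=6 write a[4]=9 → slow++,fast++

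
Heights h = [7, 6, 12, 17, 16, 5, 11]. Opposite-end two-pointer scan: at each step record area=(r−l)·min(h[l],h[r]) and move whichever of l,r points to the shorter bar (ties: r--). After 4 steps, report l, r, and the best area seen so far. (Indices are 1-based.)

l=3, r=5, best area=44

l=1 r=7: min(7,11)*6=42 best=42 *, l++
l=2 r=7: min(6,11)*5=30 best=42, l++
l=3 r=7: min(12,11)*4=44 best=44 *, r--
l=3 r=6: min(12,5)*3=15 best=44, r--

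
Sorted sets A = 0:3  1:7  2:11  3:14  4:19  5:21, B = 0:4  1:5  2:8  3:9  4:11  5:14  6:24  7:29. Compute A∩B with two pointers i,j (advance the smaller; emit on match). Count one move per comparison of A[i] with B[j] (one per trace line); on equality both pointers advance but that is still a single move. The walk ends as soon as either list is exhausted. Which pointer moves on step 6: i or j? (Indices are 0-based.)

i=0 j=0: 3<4, i++
i=1 j=0: 7>4, j++
i=1 j=1: 7>5, j++
i=1 j=2: 7<8, i++
i=2 j=2: 11>8, j++
i=2 j=3: 11>9, j++

j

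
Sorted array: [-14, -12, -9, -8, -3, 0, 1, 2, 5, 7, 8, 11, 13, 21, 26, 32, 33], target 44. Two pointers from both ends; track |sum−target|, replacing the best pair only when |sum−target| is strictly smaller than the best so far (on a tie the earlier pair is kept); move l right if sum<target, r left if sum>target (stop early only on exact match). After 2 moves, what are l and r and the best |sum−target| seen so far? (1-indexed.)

l=1 r=17: -14+33=19 d=25 *, l++
l=2 r=17: -12+33=21 d=23 *, l++

l=3, r=17, best |Δ|=23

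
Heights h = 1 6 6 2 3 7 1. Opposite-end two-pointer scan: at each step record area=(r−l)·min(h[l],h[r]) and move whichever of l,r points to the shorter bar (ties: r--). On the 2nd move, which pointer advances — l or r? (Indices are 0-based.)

l

l=0 r=6: min(1,1)*6=6 best=6 *, r--
l=0 r=5: min(1,7)*5=5 best=6, l++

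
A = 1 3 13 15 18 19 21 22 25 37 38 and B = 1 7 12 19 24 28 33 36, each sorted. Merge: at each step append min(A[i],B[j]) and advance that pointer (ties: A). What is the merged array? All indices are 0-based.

[1, 1, 3, 7, 12, 13, 15, 18, 19, 19, 21, 22, 24, 25, 28, 33, 36, 37, 38]

i=0 j=0: A[i]=1<=B[j]=1 take 1, i++
i=1 j=0: A[i]=3>B[j]=1 take 1, j++
i=1 j=1: A[i]=3<=B[j]=7 take 3, i++
i=2 j=1: A[i]=13>B[j]=7 take 7, j++
i=2 j=2: A[i]=13>B[j]=12 take 12, j++
i=2 j=3: A[i]=13<=B[j]=19 take 13, i++
i=3 j=3: A[i]=15<=B[j]=19 take 15, i++
i=4 j=3: A[i]=18<=B[j]=19 take 18, i++
i=5 j=3: A[i]=19<=B[j]=19 take 19, i++
i=6 j=3: A[i]=21>B[j]=19 take 19, j++
i=6 j=4: A[i]=21<=B[j]=24 take 21, i++
i=7 j=4: A[i]=22<=B[j]=24 take 22, i++
i=8 j=4: A[i]=25>B[j]=24 take 24, j++
i=8 j=5: A[i]=25<=B[j]=28 take 25, i++
i=9 j=5: A[i]=37>B[j]=28 take 28, j++
i=9 j=6: A[i]=37>B[j]=33 take 33, j++
i=9 j=7: A[i]=37>B[j]=36 take 36, j++
i=9 j=8: B done, take A[i]=37, i++
i=10 j=8: B done, take A[i]=38, i++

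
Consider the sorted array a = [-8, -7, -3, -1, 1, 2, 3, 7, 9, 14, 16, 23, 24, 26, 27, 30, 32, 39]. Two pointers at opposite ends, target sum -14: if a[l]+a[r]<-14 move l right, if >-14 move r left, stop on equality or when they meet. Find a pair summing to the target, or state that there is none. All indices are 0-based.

[0,17] -8+39=31 >-14 → r--
[0,16] -8+32=24 >-14 → r--
[0,15] -8+30=22 >-14 → r--
[0,14] -8+27=19 >-14 → r--
[0,13] -8+26=18 >-14 → r--
[0,12] -8+24=16 >-14 → r--
[0,11] -8+23=15 >-14 → r--
[0,10] -8+16=8 >-14 → r--
[0,9] -8+14=6 >-14 → r--
[0,8] -8+9=1 >-14 → r--
[0,7] -8+7=-1 >-14 → r--
[0,6] -8+3=-5 >-14 → r--
[0,5] -8+2=-6 >-14 → r--
[0,4] -8+1=-7 >-14 → r--
[0,3] -8+-1=-9 >-14 → r--
[0,2] -8+-3=-11 >-14 → r--
[0,1] -8+-7=-15 <-14 → l++

no pair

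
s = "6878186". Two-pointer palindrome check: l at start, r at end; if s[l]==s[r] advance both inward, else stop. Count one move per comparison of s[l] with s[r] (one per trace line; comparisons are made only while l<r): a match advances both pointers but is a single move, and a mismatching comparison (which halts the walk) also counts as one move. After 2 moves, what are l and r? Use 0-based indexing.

l=0 r=6: '6'=='6', l++,r--
l=1 r=5: '8'=='8', l++,r--

l=2, r=4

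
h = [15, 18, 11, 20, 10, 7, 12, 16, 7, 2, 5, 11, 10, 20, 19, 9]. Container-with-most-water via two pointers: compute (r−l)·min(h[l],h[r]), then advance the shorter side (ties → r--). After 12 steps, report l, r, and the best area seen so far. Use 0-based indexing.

l=0 r=15: min(15,9)*15=135 best=135 *, r--
l=0 r=14: min(15,19)*14=210 best=210 *, l++
l=1 r=14: min(18,19)*13=234 best=234 *, l++
l=2 r=14: min(11,19)*12=132 best=234, l++
l=3 r=14: min(20,19)*11=209 best=234, r--
l=3 r=13: min(20,20)*10=200 best=234, r--
l=3 r=12: min(20,10)*9=90 best=234, r--
l=3 r=11: min(20,11)*8=88 best=234, r--
l=3 r=10: min(20,5)*7=35 best=234, r--
l=3 r=9: min(20,2)*6=12 best=234, r--
l=3 r=8: min(20,7)*5=35 best=234, r--
l=3 r=7: min(20,16)*4=64 best=234, r--

l=3, r=6, best area=234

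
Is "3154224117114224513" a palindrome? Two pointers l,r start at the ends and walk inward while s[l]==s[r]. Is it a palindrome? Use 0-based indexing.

l=0 r=18: '3'=='3', l++,r--
l=1 r=17: '1'=='1', l++,r--
l=2 r=16: '5'=='5', l++,r--
l=3 r=15: '4'=='4', l++,r--
l=4 r=14: '2'=='2', l++,r--
l=5 r=13: '2'=='2', l++,r--
l=6 r=12: '4'=='4', l++,r--
l=7 r=11: '1'=='1', l++,r--
l=8 r=10: '1'=='1', l++,r--

palindrome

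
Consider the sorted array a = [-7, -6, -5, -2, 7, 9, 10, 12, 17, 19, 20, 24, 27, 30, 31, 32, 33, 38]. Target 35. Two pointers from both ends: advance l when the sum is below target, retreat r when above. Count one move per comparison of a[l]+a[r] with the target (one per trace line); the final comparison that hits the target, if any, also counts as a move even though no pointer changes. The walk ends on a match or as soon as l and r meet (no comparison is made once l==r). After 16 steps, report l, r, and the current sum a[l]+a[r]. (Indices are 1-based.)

l=9, r=10, sum=36

[1,18] -7+38=31 <35 → l++
[2,18] -6+38=32 <35 → l++
[3,18] -5+38=33 <35 → l++
[4,18] -2+38=36 >35 → r--
[4,17] -2+33=31 <35 → l++
[5,17] 7+33=40 >35 → r--
[5,16] 7+32=39 >35 → r--
[5,15] 7+31=38 >35 → r--
[5,14] 7+30=37 >35 → r--
[5,13] 7+27=34 <35 → l++
[6,13] 9+27=36 >35 → r--
[6,12] 9+24=33 <35 → l++
[7,12] 10+24=34 <35 → l++
[8,12] 12+24=36 >35 → r--
[8,11] 12+20=32 <35 → l++
[9,11] 17+20=37 >35 → r--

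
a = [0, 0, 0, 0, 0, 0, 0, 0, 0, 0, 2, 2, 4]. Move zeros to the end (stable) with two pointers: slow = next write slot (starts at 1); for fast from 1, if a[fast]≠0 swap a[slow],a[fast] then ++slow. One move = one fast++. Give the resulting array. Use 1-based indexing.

(s=1,f=1) a[fast]=0 → fast++
(s=1,f=2) a[fast]=0 → fast++
(s=1,f=3) a[fast]=0 → fast++
(s=1,f=4) a[fast]=0 → fast++
(s=1,f=5) a[fast]=0 → fast++
(s=1,f=6) a[fast]=0 → fast++
(s=1,f=7) a[fast]=0 → fast++
(s=1,f=8) a[fast]=0 → fast++
(s=1,f=9) a[fast]=0 → fast++
(s=1,f=10) a[fast]=0 → fast++
(s=1,f=11) a[fast]=2≠0 swap→a[1]=2 → slow++,fast++
(s=2,f=12) a[fast]=2≠0 swap→a[2]=2 → slow++,fast++
(s=3,f=13) a[fast]=4≠0 swap→a[3]=4 → slow++,fast++

[2, 2, 4, 0, 0, 0, 0, 0, 0, 0, 0, 0, 0]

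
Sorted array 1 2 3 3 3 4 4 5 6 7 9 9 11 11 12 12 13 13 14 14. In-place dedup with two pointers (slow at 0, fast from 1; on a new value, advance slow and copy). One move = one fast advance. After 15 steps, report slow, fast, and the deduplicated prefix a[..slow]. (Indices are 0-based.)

(s=0,f=1) a[fast]=2≠a[slow]=1 write a[1]=2 → slow++,fast++
(s=1,f=2) a[fast]=3≠a[slow]=2 write a[2]=3 → slow++,fast++
(s=2,f=3) a[fast]=3=a[slow] dup → fast++
(s=2,f=4) a[fast]=3=a[slow] dup → fast++
(s=2,f=5) a[fast]=4≠a[slow]=3 write a[3]=4 → slow++,fast++
(s=3,f=6) a[fast]=4=a[slow] dup → fast++
(s=3,f=7) a[fast]=5≠a[slow]=4 write a[4]=5 → slow++,fast++
(s=4,f=8) a[fast]=6≠a[slow]=5 write a[5]=6 → slow++,fast++
(s=5,f=9) a[fast]=7≠a[slow]=6 write a[6]=7 → slow++,fast++
(s=6,f=10) a[fast]=9≠a[slow]=7 write a[7]=9 → slow++,fast++
(s=7,f=11) a[fast]=9=a[slow] dup → fast++
(s=7,f=12) a[fast]=11≠a[slow]=9 write a[8]=11 → slow++,fast++
(s=8,f=13) a[fast]=11=a[slow] dup → fast++
(s=8,f=14) a[fast]=12≠a[slow]=11 write a[9]=12 → slow++,fast++
(s=9,f=15) a[fast]=12=a[slow] dup → fast++

slow=9, fast=16, prefix=[1, 2, 3, 4, 5, 6, 7, 9, 11, 12]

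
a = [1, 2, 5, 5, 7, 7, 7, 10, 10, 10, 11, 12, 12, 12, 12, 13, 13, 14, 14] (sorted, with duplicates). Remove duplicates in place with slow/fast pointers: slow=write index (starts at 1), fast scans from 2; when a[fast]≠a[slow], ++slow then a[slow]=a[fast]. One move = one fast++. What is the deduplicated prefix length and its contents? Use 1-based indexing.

length 9; prefix = [1, 2, 5, 7, 10, 11, 12, 13, 14]

slow=1 fast=2: a[fast]=2≠a[slow]=1 write a[2]=2, slow++,fast++
slow=2 fast=3: a[fast]=5≠a[slow]=2 write a[3]=5, slow++,fast++
slow=3 fast=4: a[fast]=5=a[slow] dup, fast++
slow=3 fast=5: a[fast]=7≠a[slow]=5 write a[4]=7, slow++,fast++
slow=4 fast=6: a[fast]=7=a[slow] dup, fast++
slow=4 fast=7: a[fast]=7=a[slow] dup, fast++
slow=4 fast=8: a[fast]=10≠a[slow]=7 write a[5]=10, slow++,fast++
slow=5 fast=9: a[fast]=10=a[slow] dup, fast++
slow=5 fast=10: a[fast]=10=a[slow] dup, fast++
slow=5 fast=11: a[fast]=11≠a[slow]=10 write a[6]=11, slow++,fast++
slow=6 fast=12: a[fast]=12≠a[slow]=11 write a[7]=12, slow++,fast++
slow=7 fast=13: a[fast]=12=a[slow] dup, fast++
slow=7 fast=14: a[fast]=12=a[slow] dup, fast++
slow=7 fast=15: a[fast]=12=a[slow] dup, fast++
slow=7 fast=16: a[fast]=13≠a[slow]=12 write a[8]=13, slow++,fast++
slow=8 fast=17: a[fast]=13=a[slow] dup, fast++
slow=8 fast=18: a[fast]=14≠a[slow]=13 write a[9]=14, slow++,fast++
slow=9 fast=19: a[fast]=14=a[slow] dup, fast++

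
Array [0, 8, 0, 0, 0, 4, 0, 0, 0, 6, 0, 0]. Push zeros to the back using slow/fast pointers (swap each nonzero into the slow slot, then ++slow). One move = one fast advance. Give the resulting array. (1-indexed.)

(s=1,f=1) a[fast]=0 → fast++
(s=1,f=2) a[fast]=8≠0 swap→a[1]=8 → slow++,fast++
(s=2,f=3) a[fast]=0 → fast++
(s=2,f=4) a[fast]=0 → fast++
(s=2,f=5) a[fast]=0 → fast++
(s=2,f=6) a[fast]=4≠0 swap→a[2]=4 → slow++,fast++
(s=3,f=7) a[fast]=0 → fast++
(s=3,f=8) a[fast]=0 → fast++
(s=3,f=9) a[fast]=0 → fast++
(s=3,f=10) a[fast]=6≠0 swap→a[3]=6 → slow++,fast++
(s=4,f=11) a[fast]=0 → fast++
(s=4,f=12) a[fast]=0 → fast++

[8, 4, 6, 0, 0, 0, 0, 0, 0, 0, 0, 0]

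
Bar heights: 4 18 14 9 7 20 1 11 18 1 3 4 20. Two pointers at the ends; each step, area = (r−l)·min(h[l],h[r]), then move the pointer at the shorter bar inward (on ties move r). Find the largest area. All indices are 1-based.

l=1 r=13: min(4,20)*12=48 best=48 *, l++
l=2 r=13: min(18,20)*11=198 best=198 *, l++
l=3 r=13: min(14,20)*10=140 best=198, l++
l=4 r=13: min(9,20)*9=81 best=198, l++
l=5 r=13: min(7,20)*8=56 best=198, l++
l=6 r=13: min(20,20)*7=140 best=198, r--
l=6 r=12: min(20,4)*6=24 best=198, r--
l=6 r=11: min(20,3)*5=15 best=198, r--
l=6 r=10: min(20,1)*4=4 best=198, r--
l=6 r=9: min(20,18)*3=54 best=198, r--
l=6 r=8: min(20,11)*2=22 best=198, r--
l=6 r=7: min(20,1)*1=1 best=198, r--

max area = 198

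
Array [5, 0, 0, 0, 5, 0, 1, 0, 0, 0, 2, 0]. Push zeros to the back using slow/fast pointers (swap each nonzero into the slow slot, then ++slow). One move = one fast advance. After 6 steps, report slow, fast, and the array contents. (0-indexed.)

(s=0,f=0) a[fast]=5≠0 swap→a[0]=5 → slow++,fast++
(s=1,f=1) a[fast]=0 → fast++
(s=1,f=2) a[fast]=0 → fast++
(s=1,f=3) a[fast]=0 → fast++
(s=1,f=4) a[fast]=5≠0 swap→a[1]=5 → slow++,fast++
(s=2,f=5) a[fast]=0 → fast++

slow=2, fast=6, a=[5, 5, 0, 0, 0, 0, 1, 0, 0, 0, 2, 0]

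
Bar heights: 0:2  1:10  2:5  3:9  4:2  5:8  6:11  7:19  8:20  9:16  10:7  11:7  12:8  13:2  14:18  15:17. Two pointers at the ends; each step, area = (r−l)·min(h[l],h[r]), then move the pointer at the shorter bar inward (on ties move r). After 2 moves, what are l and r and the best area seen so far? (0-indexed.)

l=2, r=15, best area=140

l=0 r=15: min(2,17)*15=30 best=30 *, l++
l=1 r=15: min(10,17)*14=140 best=140 *, l++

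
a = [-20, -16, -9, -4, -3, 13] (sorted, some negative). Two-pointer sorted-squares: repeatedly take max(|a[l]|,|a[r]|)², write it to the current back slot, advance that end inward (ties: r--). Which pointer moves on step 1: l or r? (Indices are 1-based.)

l=1 r=6: |-20|>|13| out[6]=400, l++

l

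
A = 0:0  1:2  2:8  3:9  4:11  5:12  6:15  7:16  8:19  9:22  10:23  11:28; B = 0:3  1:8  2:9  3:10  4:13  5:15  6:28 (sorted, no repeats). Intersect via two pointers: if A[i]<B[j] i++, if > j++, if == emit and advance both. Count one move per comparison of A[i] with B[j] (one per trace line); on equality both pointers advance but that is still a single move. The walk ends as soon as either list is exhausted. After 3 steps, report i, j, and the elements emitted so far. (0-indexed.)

[i=0,j=0] 0<3 → i++
[i=1,j=0] 2<3 → i++
[i=2,j=0] 8>3 → j++

i=2, j=1, emitted=[]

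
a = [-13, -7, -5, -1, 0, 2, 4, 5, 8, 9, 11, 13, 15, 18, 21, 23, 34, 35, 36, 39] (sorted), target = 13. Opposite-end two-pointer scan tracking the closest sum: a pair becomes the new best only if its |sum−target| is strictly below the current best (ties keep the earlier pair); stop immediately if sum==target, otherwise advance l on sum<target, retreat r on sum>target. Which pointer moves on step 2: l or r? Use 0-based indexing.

r

[0,19] -13+39=26 d=13 * → r--
[0,18] -13+36=23 d=10 * → r--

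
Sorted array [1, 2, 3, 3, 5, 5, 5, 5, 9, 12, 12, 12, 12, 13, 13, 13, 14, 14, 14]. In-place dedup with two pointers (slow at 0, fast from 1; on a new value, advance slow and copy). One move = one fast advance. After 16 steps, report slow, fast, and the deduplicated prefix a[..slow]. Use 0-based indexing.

slow=7, fast=17, prefix=[1, 2, 3, 5, 9, 12, 13, 14]

(s=0,f=1) a[fast]=2≠a[slow]=1 write a[1]=2 → slow++,fast++
(s=1,f=2) a[fast]=3≠a[slow]=2 write a[2]=3 → slow++,fast++
(s=2,f=3) a[fast]=3=a[slow] dup → fast++
(s=2,f=4) a[fast]=5≠a[slow]=3 write a[3]=5 → slow++,fast++
(s=3,f=5) a[fast]=5=a[slow] dup → fast++
(s=3,f=6) a[fast]=5=a[slow] dup → fast++
(s=3,f=7) a[fast]=5=a[slow] dup → fast++
(s=3,f=8) a[fast]=9≠a[slow]=5 write a[4]=9 → slow++,fast++
(s=4,f=9) a[fast]=12≠a[slow]=9 write a[5]=12 → slow++,fast++
(s=5,f=10) a[fast]=12=a[slow] dup → fast++
(s=5,f=11) a[fast]=12=a[slow] dup → fast++
(s=5,f=12) a[fast]=12=a[slow] dup → fast++
(s=5,f=13) a[fast]=13≠a[slow]=12 write a[6]=13 → slow++,fast++
(s=6,f=14) a[fast]=13=a[slow] dup → fast++
(s=6,f=15) a[fast]=13=a[slow] dup → fast++
(s=6,f=16) a[fast]=14≠a[slow]=13 write a[7]=14 → slow++,fast++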